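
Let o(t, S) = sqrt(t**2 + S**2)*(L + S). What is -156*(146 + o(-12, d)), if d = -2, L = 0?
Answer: -22776 + 624*sqrt(37) ≈ -18980.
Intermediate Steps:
o(t, S) = S*sqrt(S**2 + t**2) (o(t, S) = sqrt(t**2 + S**2)*(0 + S) = sqrt(S**2 + t**2)*S = S*sqrt(S**2 + t**2))
-156*(146 + o(-12, d)) = -156*(146 - 2*sqrt((-2)**2 + (-12)**2)) = -156*(146 - 2*sqrt(4 + 144)) = -156*(146 - 4*sqrt(37)) = -22776 + 624*sqrt(37)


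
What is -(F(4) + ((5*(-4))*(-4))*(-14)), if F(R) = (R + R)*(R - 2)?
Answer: 1104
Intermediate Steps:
F(R) = 2*R*(-2 + R) (F(R) = (2*R)*(-2 + R) = 2*R*(-2 + R))
-(F(4) + ((5*(-4))*(-4))*(-14)) = -(2*4*(-2 + 4) + ((5*(-4))*(-4))*(-14)) = -(2*4*2 - 20*(-4)*(-14)) = -(16 + 80*(-14)) = -(16 - 1120) = -1*(-1104) = 1104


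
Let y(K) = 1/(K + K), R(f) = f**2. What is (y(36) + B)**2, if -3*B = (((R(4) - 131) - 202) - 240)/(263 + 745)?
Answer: 358801/9144576 ≈ 0.039236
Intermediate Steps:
B = 557/3024 (B = -(((4**2 - 131) - 202) - 240)/(3*(263 + 745)) = -(((16 - 131) - 202) - 240)/(3*1008) = -((-115 - 202) - 240)/(3*1008) = -(-317 - 240)/(3*1008) = -(-557)/(3*1008) = -1/3*(-557/1008) = 557/3024 ≈ 0.18419)
y(K) = 1/(2*K)
(y(36) + B)**2 = ((1/2)/36 + 557/3024)**2 = ((1/2)*(1/36) + 557/3024)**2 = (1/72 + 557/3024)**2 = (599/3024)**2 = 358801/9144576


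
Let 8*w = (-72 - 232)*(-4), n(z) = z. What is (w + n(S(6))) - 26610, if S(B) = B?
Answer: -26452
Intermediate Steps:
w = 152 (w = ((-72 - 232)*(-4))/8 = (-304*(-4))/8 = (1/8)*1216 = 152)
(w + n(S(6))) - 26610 = (152 + 6) - 26610 = 158 - 26610 = -26452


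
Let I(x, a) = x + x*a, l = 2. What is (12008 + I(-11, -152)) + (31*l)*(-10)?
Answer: 13049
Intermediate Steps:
I(x, a) = x + a*x
(12008 + I(-11, -152)) + (31*l)*(-10) = (12008 - 11*(1 - 152)) + (31*2)*(-10) = (12008 - 11*(-151)) + 62*(-10) = (12008 + 1661) - 620 = 13669 - 620 = 13049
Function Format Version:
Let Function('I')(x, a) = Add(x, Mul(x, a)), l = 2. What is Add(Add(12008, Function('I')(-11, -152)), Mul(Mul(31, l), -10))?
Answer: 13049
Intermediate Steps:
Function('I')(x, a) = Add(x, Mul(a, x))
Add(Add(12008, Function('I')(-11, -152)), Mul(Mul(31, l), -10)) = Add(Add(12008, Mul(-11, Add(1, -152))), Mul(Mul(31, 2), -10)) = Add(Add(12008, Mul(-11, -151)), Mul(62, -10)) = Add(Add(12008, 1661), -620) = Add(13669, -620) = 13049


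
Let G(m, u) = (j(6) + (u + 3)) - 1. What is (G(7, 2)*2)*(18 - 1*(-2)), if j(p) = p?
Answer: 400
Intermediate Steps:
G(m, u) = 8 + u (G(m, u) = (6 + (u + 3)) - 1 = (6 + (3 + u)) - 1 = (9 + u) - 1 = 8 + u)
(G(7, 2)*2)*(18 - 1*(-2)) = ((8 + 2)*2)*(18 - 1*(-2)) = (10*2)*(18 + 2) = 20*20 = 400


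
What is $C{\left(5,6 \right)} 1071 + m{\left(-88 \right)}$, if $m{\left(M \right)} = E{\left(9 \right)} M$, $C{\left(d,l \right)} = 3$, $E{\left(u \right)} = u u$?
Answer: $-3915$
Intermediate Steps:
$E{\left(u \right)} = u^{2}$
$m{\left(M \right)} = 81 M$ ($m{\left(M \right)} = 9^{2} M = 81 M$)
$C{\left(5,6 \right)} 1071 + m{\left(-88 \right)} = 3 \cdot 1071 + 81 \left(-88\right) = 3213 - 7128 = -3915$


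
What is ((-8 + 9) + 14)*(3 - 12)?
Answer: -135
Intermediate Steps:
((-8 + 9) + 14)*(3 - 12) = (1 + 14)*(-9) = 15*(-9) = -135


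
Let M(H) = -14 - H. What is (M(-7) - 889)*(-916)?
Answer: 820736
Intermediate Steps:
(M(-7) - 889)*(-916) = ((-14 - 1*(-7)) - 889)*(-916) = ((-14 + 7) - 889)*(-916) = (-7 - 889)*(-916) = -896*(-916) = 820736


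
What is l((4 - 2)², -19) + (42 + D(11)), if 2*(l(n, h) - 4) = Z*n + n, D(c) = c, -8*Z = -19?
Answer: 255/4 ≈ 63.750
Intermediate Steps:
Z = 19/8 (Z = -⅛*(-19) = 19/8 ≈ 2.3750)
l(n, h) = 4 + 27*n/16 (l(n, h) = 4 + (19*n/8 + n)/2 = 4 + (27*n/8)/2 = 4 + 27*n/16)
l((4 - 2)², -19) + (42 + D(11)) = (4 + 27*(4 - 2)²/16) + (42 + 11) = (4 + (27/16)*2²) + 53 = (4 + (27/16)*4) + 53 = (4 + 27/4) + 53 = 43/4 + 53 = 255/4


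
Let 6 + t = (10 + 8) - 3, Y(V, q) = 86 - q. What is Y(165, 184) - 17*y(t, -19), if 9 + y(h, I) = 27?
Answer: -404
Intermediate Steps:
t = 9 (t = -6 + ((10 + 8) - 3) = -6 + (18 - 3) = -6 + 15 = 9)
y(h, I) = 18 (y(h, I) = -9 + 27 = 18)
Y(165, 184) - 17*y(t, -19) = (86 - 1*184) - 17*18 = (86 - 184) - 1*306 = -98 - 306 = -404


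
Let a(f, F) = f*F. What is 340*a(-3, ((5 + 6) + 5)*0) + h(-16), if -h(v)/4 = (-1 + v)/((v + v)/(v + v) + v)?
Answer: -68/15 ≈ -4.5333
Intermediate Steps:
a(f, F) = F*f
h(v) = -4*(-1 + v)/(1 + v) (h(v) = -4*(-1 + v)/((v + v)/(v + v) + v) = -4*(-1 + v)/((2*v)/((2*v)) + v) = -4*(-1 + v)/((2*v)*(1/(2*v)) + v) = -4*(-1 + v)/(1 + v))
340*a(-3, ((5 + 6) + 5)*0) + h(-16) = 340*((((5 + 6) + 5)*0)*(-3)) + 4*(1 - 1*(-16))/(1 - 16) = 340*(((11 + 5)*0)*(-3)) + 4*(1 + 16)/(-15) = 340*((16*0)*(-3)) + 4*(-1/15)*17 = 340*(0*(-3)) - 68/15 = 340*0 - 68/15 = 0 - 68/15 = -68/15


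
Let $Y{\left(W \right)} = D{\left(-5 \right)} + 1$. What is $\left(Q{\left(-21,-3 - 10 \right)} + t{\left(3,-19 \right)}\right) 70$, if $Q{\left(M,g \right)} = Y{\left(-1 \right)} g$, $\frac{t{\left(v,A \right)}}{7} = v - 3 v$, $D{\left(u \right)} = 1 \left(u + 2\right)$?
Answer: $-1120$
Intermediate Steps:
$D{\left(u \right)} = 2 + u$ ($D{\left(u \right)} = 1 \left(2 + u\right) = 2 + u$)
$Y{\left(W \right)} = -2$ ($Y{\left(W \right)} = \left(2 - 5\right) + 1 = -3 + 1 = -2$)
$t{\left(v,A \right)} = - 14 v$ ($t{\left(v,A \right)} = 7 \left(v - 3 v\right) = 7 \left(- 2 v\right) = - 14 v$)
$Q{\left(M,g \right)} = - 2 g$
$\left(Q{\left(-21,-3 - 10 \right)} + t{\left(3,-19 \right)}\right) 70 = \left(- 2 \left(-3 - 10\right) - 42\right) 70 = \left(\left(-2\right) \left(-13\right) - 42\right) 70 = \left(26 - 42\right) 70 = \left(-16\right) 70 = -1120$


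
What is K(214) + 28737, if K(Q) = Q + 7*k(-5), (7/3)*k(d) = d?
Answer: 28936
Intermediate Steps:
k(d) = 3*d/7
K(Q) = -15 + Q (K(Q) = Q + 7*((3/7)*(-5)) = Q + 7*(-15/7) = Q - 15 = -15 + Q)
K(214) + 28737 = (-15 + 214) + 28737 = 199 + 28737 = 28936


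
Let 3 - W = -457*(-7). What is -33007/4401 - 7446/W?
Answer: -2138839/413694 ≈ -5.1701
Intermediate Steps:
W = -3196 (W = 3 - (-457)*(-7) = 3 - 1*3199 = 3 - 3199 = -3196)
-33007/4401 - 7446/W = -33007/4401 - 7446/(-3196) = -33007*1/4401 - 7446*(-1/3196) = -33007/4401 + 219/94 = -2138839/413694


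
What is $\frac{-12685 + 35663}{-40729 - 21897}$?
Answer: $- \frac{11489}{31313} \approx -0.36691$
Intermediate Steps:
$\frac{-12685 + 35663}{-40729 - 21897} = \frac{22978}{-62626} = 22978 \left(- \frac{1}{62626}\right) = - \frac{11489}{31313}$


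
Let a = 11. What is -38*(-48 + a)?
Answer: 1406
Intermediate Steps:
-38*(-48 + a) = -38*(-48 + 11) = -38*(-37) = 1406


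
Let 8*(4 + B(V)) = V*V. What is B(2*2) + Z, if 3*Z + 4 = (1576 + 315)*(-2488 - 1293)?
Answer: -7149881/3 ≈ -2.3833e+6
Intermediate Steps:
B(V) = -4 + V²/8 (B(V) = -4 + (V*V)/8 = -4 + V²/8)
Z = -7149875/3 (Z = -4/3 + ((1576 + 315)*(-2488 - 1293))/3 = -4/3 + (1891*(-3781))/3 = -4/3 + (⅓)*(-7149871) = -4/3 - 7149871/3 = -7149875/3 ≈ -2.3833e+6)
B(2*2) + Z = (-4 + (2*2)²/8) - 7149875/3 = (-4 + (⅛)*4²) - 7149875/3 = (-4 + (⅛)*16) - 7149875/3 = (-4 + 2) - 7149875/3 = -2 - 7149875/3 = -7149881/3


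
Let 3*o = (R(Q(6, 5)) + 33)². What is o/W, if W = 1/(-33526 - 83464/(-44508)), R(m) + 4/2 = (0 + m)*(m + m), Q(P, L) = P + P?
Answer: -37959186990296/33381 ≈ -1.1371e+9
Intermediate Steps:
Q(P, L) = 2*P
R(m) = -2 + 2*m² (R(m) = -2 + (0 + m)*(m + m) = -2 + m*(2*m) = -2 + 2*m²)
W = -11127/373022936 (W = 1/(-33526 - 83464*(-1/44508)) = 1/(-33526 + 20866/11127) = 1/(-373022936/11127) = -11127/373022936 ≈ -2.9829e-5)
o = 101761/3 (o = ((-2 + 2*(2*6)²) + 33)²/3 = ((-2 + 2*12²) + 33)²/3 = ((-2 + 2*144) + 33)²/3 = ((-2 + 288) + 33)²/3 = (286 + 33)²/3 = (⅓)*319² = (⅓)*101761 = 101761/3 ≈ 33920.)
o/W = 101761/(3*(-11127/373022936)) = (101761/3)*(-373022936/11127) = -37959186990296/33381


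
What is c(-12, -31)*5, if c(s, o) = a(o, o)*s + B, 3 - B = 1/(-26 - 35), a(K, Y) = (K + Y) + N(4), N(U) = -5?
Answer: 246140/61 ≈ 4035.1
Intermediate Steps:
a(K, Y) = -5 + K + Y (a(K, Y) = (K + Y) - 5 = -5 + K + Y)
B = 184/61 (B = 3 - 1/(-26 - 35) = 3 - 1/(-61) = 3 - 1*(-1/61) = 3 + 1/61 = 184/61 ≈ 3.0164)
c(s, o) = 184/61 + s*(-5 + 2*o) (c(s, o) = (-5 + o + o)*s + 184/61 = (-5 + 2*o)*s + 184/61 = s*(-5 + 2*o) + 184/61 = 184/61 + s*(-5 + 2*o))
c(-12, -31)*5 = (184/61 - 12*(-5 + 2*(-31)))*5 = (184/61 - 12*(-5 - 62))*5 = (184/61 - 12*(-67))*5 = (184/61 + 804)*5 = (49228/61)*5 = 246140/61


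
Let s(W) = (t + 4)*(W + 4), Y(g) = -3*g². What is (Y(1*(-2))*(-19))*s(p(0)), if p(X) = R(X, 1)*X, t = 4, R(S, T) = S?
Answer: 7296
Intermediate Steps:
p(X) = X² (p(X) = X*X = X²)
s(W) = 32 + 8*W (s(W) = (4 + 4)*(W + 4) = 8*(4 + W) = 32 + 8*W)
(Y(1*(-2))*(-19))*s(p(0)) = (-3*(1*(-2))²*(-19))*(32 + 8*0²) = (-3*(-2)²*(-19))*(32 + 8*0) = (-3*4*(-19))*(32 + 0) = -12*(-19)*32 = 228*32 = 7296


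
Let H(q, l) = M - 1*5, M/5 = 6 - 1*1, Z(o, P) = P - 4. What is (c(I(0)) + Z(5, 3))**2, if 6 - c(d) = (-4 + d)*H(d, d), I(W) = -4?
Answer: 27225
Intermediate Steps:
Z(o, P) = -4 + P
M = 25 (M = 5*(6 - 1*1) = 5*(6 - 1) = 5*5 = 25)
H(q, l) = 20 (H(q, l) = 25 - 1*5 = 25 - 5 = 20)
c(d) = 86 - 20*d (c(d) = 6 - (-4 + d)*20 = 6 - (-80 + 20*d) = 6 + (80 - 20*d) = 86 - 20*d)
(c(I(0)) + Z(5, 3))**2 = ((86 - 20*(-4)) + (-4 + 3))**2 = ((86 + 80) - 1)**2 = (166 - 1)**2 = 165**2 = 27225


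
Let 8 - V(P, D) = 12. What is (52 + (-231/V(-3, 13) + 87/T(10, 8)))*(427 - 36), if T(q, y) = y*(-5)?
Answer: 1682473/40 ≈ 42062.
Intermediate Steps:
T(q, y) = -5*y
V(P, D) = -4 (V(P, D) = 8 - 1*12 = 8 - 12 = -4)
(52 + (-231/V(-3, 13) + 87/T(10, 8)))*(427 - 36) = (52 + (-231/(-4) + 87/((-5*8))))*(427 - 36) = (52 + (-231*(-¼) + 87/(-40)))*391 = (52 + (231/4 + 87*(-1/40)))*391 = (52 + (231/4 - 87/40))*391 = (52 + 2223/40)*391 = (4303/40)*391 = 1682473/40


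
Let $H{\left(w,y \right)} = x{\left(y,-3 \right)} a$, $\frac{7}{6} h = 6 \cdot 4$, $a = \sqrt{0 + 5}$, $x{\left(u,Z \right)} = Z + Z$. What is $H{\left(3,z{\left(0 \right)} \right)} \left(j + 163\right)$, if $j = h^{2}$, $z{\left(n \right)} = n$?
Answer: $- \frac{172338 \sqrt{5}}{49} \approx -7864.5$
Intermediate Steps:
$x{\left(u,Z \right)} = 2 Z$
$a = \sqrt{5} \approx 2.2361$
$h = \frac{144}{7}$ ($h = \frac{6 \cdot 6 \cdot 4}{7} = \frac{6}{7} \cdot 24 = \frac{144}{7} \approx 20.571$)
$H{\left(w,y \right)} = - 6 \sqrt{5}$ ($H{\left(w,y \right)} = 2 \left(-3\right) \sqrt{5} = - 6 \sqrt{5}$)
$j = \frac{20736}{49}$ ($j = \left(\frac{144}{7}\right)^{2} = \frac{20736}{49} \approx 423.18$)
$H{\left(3,z{\left(0 \right)} \right)} \left(j + 163\right) = - 6 \sqrt{5} \left(\frac{20736}{49} + 163\right) = - 6 \sqrt{5} \cdot \frac{28723}{49} = - \frac{172338 \sqrt{5}}{49}$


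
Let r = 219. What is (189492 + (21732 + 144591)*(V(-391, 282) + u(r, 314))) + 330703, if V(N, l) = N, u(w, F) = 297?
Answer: -15114167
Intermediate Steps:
(189492 + (21732 + 144591)*(V(-391, 282) + u(r, 314))) + 330703 = (189492 + (21732 + 144591)*(-391 + 297)) + 330703 = (189492 + 166323*(-94)) + 330703 = (189492 - 15634362) + 330703 = -15444870 + 330703 = -15114167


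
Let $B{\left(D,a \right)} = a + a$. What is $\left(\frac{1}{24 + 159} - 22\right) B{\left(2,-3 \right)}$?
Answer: $\frac{8050}{61} \approx 131.97$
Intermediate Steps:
$B{\left(D,a \right)} = 2 a$
$\left(\frac{1}{24 + 159} - 22\right) B{\left(2,-3 \right)} = \left(\frac{1}{24 + 159} - 22\right) 2 \left(-3\right) = \left(\frac{1}{183} - 22\right) \left(-6\right) = \left(- \frac{4025}{183}\right) \left(-6\right) = \frac{8050}{61}$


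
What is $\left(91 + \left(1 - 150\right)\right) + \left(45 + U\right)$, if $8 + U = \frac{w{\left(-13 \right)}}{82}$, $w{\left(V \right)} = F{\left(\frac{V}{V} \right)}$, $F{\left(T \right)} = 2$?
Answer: $- \frac{860}{41} \approx -20.976$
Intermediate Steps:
$w{\left(V \right)} = 2$
$U = - \frac{327}{41}$ ($U = -8 + \frac{2}{82} = -8 + 2 \cdot \frac{1}{82} = -8 + \frac{1}{41} = - \frac{327}{41} \approx -7.9756$)
$\left(91 + \left(1 - 150\right)\right) + \left(45 + U\right) = \left(91 + \left(1 - 150\right)\right) + \left(45 - \frac{327}{41}\right) = \left(91 + \left(1 - 150\right)\right) + \frac{1518}{41} = \left(91 - 149\right) + \frac{1518}{41} = -58 + \frac{1518}{41} = - \frac{860}{41}$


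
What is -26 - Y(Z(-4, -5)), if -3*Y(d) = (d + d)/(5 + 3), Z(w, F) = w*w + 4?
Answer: -73/3 ≈ -24.333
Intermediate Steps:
Z(w, F) = 4 + w² (Z(w, F) = w² + 4 = 4 + w²)
Y(d) = -d/12 (Y(d) = -(d + d)/(3*(5 + 3)) = -2*d/(3*8) = -d/12)
-26 - Y(Z(-4, -5)) = -26 - (-1)*(4 + (-4)²)/12 = -26 - (-1)*(4 + 16)/12 = -26 - (-1)*20/12 = -26 - 1*(-5/3) = -26 + 5/3 = -73/3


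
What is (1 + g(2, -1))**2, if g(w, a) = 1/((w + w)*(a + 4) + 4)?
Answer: 289/256 ≈ 1.1289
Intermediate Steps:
g(w, a) = 1/(4 + 2*w*(4 + a)) (g(w, a) = 1/((2*w)*(4 + a) + 4) = 1/(2*w*(4 + a) + 4) = 1/(4 + 2*w*(4 + a)))
(1 + g(2, -1))**2 = (1 + 1/(2*(2 + 4*2 - 1*2)))**2 = (1 + 1/(2*(2 + 8 - 2)))**2 = (1 + (1/2)/8)**2 = (1 + (1/2)*(1/8))**2 = (1 + 1/16)**2 = (17/16)**2 = 289/256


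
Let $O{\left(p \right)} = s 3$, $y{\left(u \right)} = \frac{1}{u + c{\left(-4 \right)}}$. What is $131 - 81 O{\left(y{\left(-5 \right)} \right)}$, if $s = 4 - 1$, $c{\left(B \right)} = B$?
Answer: $-598$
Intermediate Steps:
$y{\left(u \right)} = \frac{1}{-4 + u}$ ($y{\left(u \right)} = \frac{1}{u - 4} = \frac{1}{-4 + u}$)
$s = 3$
$O{\left(p \right)} = 9$ ($O{\left(p \right)} = 3 \cdot 3 = 9$)
$131 - 81 O{\left(y{\left(-5 \right)} \right)} = 131 - 729 = -598$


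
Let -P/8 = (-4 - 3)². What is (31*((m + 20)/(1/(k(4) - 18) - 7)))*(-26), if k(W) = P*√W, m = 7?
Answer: 17453124/5615 ≈ 3108.3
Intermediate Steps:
P = -392 (P = -8*(-4 - 3)² = -8*(-7)² = -8*49 = -392)
k(W) = -392*√W
(31*((m + 20)/(1/(k(4) - 18) - 7)))*(-26) = (31*((7 + 20)/(1/(-392*√4 - 18) - 7)))*(-26) = (31*(27/(1/(-392*2 - 18) - 7)))*(-26) = (31*(27/(1/(-784 - 18) - 7)))*(-26) = (31*(27/(1/(-802) - 7)))*(-26) = (31*(27/(-1/802 - 7)))*(-26) = (31*(27/(-5615/802)))*(-26) = (31*(27*(-802/5615)))*(-26) = (31*(-21654/5615))*(-26) = -671274/5615*(-26) = 17453124/5615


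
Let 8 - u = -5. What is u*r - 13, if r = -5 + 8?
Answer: 26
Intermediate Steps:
u = 13 (u = 8 - 1*(-5) = 8 + 5 = 13)
r = 3
u*r - 13 = 13*3 - 13 = 39 - 13 = 26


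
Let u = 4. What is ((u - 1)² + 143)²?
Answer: 23104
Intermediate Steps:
((u - 1)² + 143)² = ((4 - 1)² + 143)² = (3² + 143)² = (9 + 143)² = 152² = 23104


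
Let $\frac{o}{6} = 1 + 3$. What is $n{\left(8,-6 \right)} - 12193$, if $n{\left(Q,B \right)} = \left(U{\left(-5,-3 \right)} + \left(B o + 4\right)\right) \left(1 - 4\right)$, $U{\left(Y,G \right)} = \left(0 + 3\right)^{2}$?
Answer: $-11800$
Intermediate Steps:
$o = 24$ ($o = 6 \left(1 + 3\right) = 6 \cdot 4 = 24$)
$U{\left(Y,G \right)} = 9$ ($U{\left(Y,G \right)} = 3^{2} = 9$)
$n{\left(Q,B \right)} = -39 - 72 B$ ($n{\left(Q,B \right)} = \left(9 + \left(B 24 + 4\right)\right) \left(1 - 4\right) = \left(9 + \left(24 B + 4\right)\right) \left(-3\right) = \left(9 + \left(4 + 24 B\right)\right) \left(-3\right) = \left(13 + 24 B\right) \left(-3\right) = -39 - 72 B$)
$n{\left(8,-6 \right)} - 12193 = \left(-39 - -432\right) - 12193 = \left(-39 + 432\right) - 12193 = 393 - 12193 = -11800$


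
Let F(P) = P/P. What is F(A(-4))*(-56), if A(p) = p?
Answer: -56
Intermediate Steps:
F(P) = 1
F(A(-4))*(-56) = 1*(-56) = -56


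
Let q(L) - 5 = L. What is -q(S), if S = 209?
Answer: -214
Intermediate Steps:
q(L) = 5 + L
-q(S) = -(5 + 209) = -1*214 = -214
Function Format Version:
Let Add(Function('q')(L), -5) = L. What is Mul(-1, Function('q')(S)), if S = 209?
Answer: -214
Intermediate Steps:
Function('q')(L) = Add(5, L)
Mul(-1, Function('q')(S)) = Mul(-1, Add(5, 209)) = Mul(-1, 214) = -214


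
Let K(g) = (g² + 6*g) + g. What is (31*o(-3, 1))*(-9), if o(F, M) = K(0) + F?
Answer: 837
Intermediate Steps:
K(g) = g² + 7*g
o(F, M) = F (o(F, M) = 0*(7 + 0) + F = 0*7 + F = 0 + F = F)
(31*o(-3, 1))*(-9) = (31*(-3))*(-9) = -93*(-9) = 837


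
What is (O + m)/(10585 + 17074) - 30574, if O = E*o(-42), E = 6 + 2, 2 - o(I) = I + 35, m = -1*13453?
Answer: -845659647/27659 ≈ -30574.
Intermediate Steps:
m = -13453
o(I) = -33 - I (o(I) = 2 - (I + 35) = 2 - (35 + I) = 2 + (-35 - I) = -33 - I)
E = 8
O = 72 (O = 8*(-33 - 1*(-42)) = 8*(-33 + 42) = 8*9 = 72)
(O + m)/(10585 + 17074) - 30574 = (72 - 13453)/(10585 + 17074) - 30574 = -13381/27659 - 30574 = -845659647/27659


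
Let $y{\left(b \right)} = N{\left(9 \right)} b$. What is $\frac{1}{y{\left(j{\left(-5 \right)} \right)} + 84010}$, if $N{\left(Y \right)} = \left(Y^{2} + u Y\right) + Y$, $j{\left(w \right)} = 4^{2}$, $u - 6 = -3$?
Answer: $\frac{1}{85882} \approx 1.1644 \cdot 10^{-5}$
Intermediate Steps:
$u = 3$ ($u = 6 - 3 = 3$)
$j{\left(w \right)} = 16$
$N{\left(Y \right)} = Y^{2} + 4 Y$ ($N{\left(Y \right)} = \left(Y^{2} + 3 Y\right) + Y = Y^{2} + 4 Y$)
$y{\left(b \right)} = 117 b$ ($y{\left(b \right)} = 9 \left(4 + 9\right) b = 9 \cdot 13 b = 117 b$)
$\frac{1}{y{\left(j{\left(-5 \right)} \right)} + 84010} = \frac{1}{117 \cdot 16 + 84010} = \frac{1}{1872 + 84010} = \frac{1}{85882}$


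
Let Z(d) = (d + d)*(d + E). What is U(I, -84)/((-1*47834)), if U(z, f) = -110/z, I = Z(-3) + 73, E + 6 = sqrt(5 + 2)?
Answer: 6985/379730209 + 330*sqrt(7)/379730209 ≈ 2.0694e-5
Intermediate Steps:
E = -6 + sqrt(7) (E = -6 + sqrt(5 + 2) = -6 + sqrt(7) ≈ -3.3542)
Z(d) = 2*d*(-6 + d + sqrt(7)) (Z(d) = (d + d)*(d + (-6 + sqrt(7))) = (2*d)*(-6 + d + sqrt(7)) = 2*d*(-6 + d + sqrt(7)))
I = 127 - 6*sqrt(7) (I = 2*(-3)*(-6 - 3 + sqrt(7)) + 73 = 2*(-3)*(-9 + sqrt(7)) + 73 = (54 - 6*sqrt(7)) + 73 = 127 - 6*sqrt(7) ≈ 111.13)
U(z, f) = -110/z
U(I, -84)/((-1*47834)) = (-110/(127 - 6*sqrt(7)))/((-1*47834)) = -110/(127 - 6*sqrt(7))/(-47834) = -110/(127 - 6*sqrt(7))*(-1/47834) = 55/(23917*(127 - 6*sqrt(7)))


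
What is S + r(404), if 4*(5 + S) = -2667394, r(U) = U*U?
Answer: -1007275/2 ≈ -5.0364e+5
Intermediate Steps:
r(U) = U**2
S = -1333707/2 (S = -5 + (1/4)*(-2667394) = -5 - 1333697/2 = -1333707/2 ≈ -6.6685e+5)
S + r(404) = -1333707/2 + 404**2 = -1333707/2 + 163216 = -1007275/2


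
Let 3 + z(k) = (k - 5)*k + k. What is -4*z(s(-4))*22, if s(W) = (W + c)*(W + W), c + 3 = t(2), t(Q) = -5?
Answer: -776952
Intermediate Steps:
c = -8 (c = -3 - 5 = -8)
s(W) = 2*W*(-8 + W) (s(W) = (W - 8)*(W + W) = (-8 + W)*(2*W) = 2*W*(-8 + W))
z(k) = -3 + k + k*(-5 + k) (z(k) = -3 + ((k - 5)*k + k) = -3 + ((-5 + k)*k + k) = -3 + (k*(-5 + k) + k) = -3 + (k + k*(-5 + k)) = -3 + k + k*(-5 + k))
-4*z(s(-4))*22 = -4*(-3 + (2*(-4)*(-8 - 4))² - 8*(-4)*(-8 - 4))*22 = -4*(-3 + (2*(-4)*(-12))² - 8*(-4)*(-12))*22 = -4*(-3 + 96² - 4*96)*22 = -4*(-3 + 9216 - 384)*22 = -4*8829*22 = -35316*22 = -776952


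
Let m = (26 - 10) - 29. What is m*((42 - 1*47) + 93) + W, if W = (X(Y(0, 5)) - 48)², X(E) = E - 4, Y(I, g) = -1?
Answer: 1665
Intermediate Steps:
X(E) = -4 + E
m = -13 (m = 16 - 29 = -13)
W = 2809 (W = ((-4 - 1) - 48)² = (-5 - 48)² = (-53)² = 2809)
m*((42 - 1*47) + 93) + W = -13*((42 - 1*47) + 93) + 2809 = -13*((42 - 47) + 93) + 2809 = -13*(-5 + 93) + 2809 = -13*88 + 2809 = -1144 + 2809 = 1665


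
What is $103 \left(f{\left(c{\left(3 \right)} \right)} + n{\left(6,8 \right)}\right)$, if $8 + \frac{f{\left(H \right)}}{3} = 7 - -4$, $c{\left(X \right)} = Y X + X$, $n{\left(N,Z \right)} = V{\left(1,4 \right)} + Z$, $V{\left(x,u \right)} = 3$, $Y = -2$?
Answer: $2060$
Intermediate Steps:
$n{\left(N,Z \right)} = 3 + Z$
$c{\left(X \right)} = - X$ ($c{\left(X \right)} = - 2 X + X = - X$)
$f{\left(H \right)} = 9$ ($f{\left(H \right)} = -24 + 3 \left(7 - -4\right) = -24 + 3 \left(7 + 4\right) = -24 + 3 \cdot 11 = -24 + 33 = 9$)
$103 \left(f{\left(c{\left(3 \right)} \right)} + n{\left(6,8 \right)}\right) = 103 \left(9 + \left(3 + 8\right)\right) = 103 \left(9 + 11\right) = 103 \cdot 20 = 2060$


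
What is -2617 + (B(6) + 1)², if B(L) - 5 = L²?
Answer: -853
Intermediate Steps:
B(L) = 5 + L²
-2617 + (B(6) + 1)² = -2617 + ((5 + 6²) + 1)² = -2617 + ((5 + 36) + 1)² = -2617 + (41 + 1)² = -2617 + 42² = -2617 + 1764 = -853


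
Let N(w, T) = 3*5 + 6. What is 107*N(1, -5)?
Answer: 2247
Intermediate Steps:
N(w, T) = 21 (N(w, T) = 15 + 6 = 21)
107*N(1, -5) = 107*21 = 2247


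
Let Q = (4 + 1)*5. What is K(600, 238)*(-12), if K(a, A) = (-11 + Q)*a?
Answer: -100800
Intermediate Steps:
Q = 25 (Q = 5*5 = 25)
K(a, A) = 14*a (K(a, A) = (-11 + 25)*a = 14*a)
K(600, 238)*(-12) = (14*600)*(-12) = 8400*(-12) = -100800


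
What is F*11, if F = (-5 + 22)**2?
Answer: 3179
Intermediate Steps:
F = 289 (F = 17**2 = 289)
F*11 = 289*11 = 3179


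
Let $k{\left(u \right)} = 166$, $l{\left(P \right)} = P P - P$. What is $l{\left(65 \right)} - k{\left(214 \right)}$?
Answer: $3994$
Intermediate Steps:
$l{\left(P \right)} = P^{2} - P$
$l{\left(65 \right)} - k{\left(214 \right)} = 65 \left(-1 + 65\right) - 166 = 65 \cdot 64 - 166 = 4160 - 166 = 3994$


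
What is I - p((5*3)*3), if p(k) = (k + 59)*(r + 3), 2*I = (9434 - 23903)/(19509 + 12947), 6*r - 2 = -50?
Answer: 33739771/64912 ≈ 519.78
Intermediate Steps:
r = -8 (r = 1/3 + (1/6)*(-50) = 1/3 - 25/3 = -8)
I = -14469/64912 (I = ((9434 - 23903)/(19509 + 12947))/2 = (-14469/32456)/2 = (-14469*1/32456)/2 = (1/2)*(-14469/32456) = -14469/64912 ≈ -0.22290)
p(k) = -295 - 5*k (p(k) = (k + 59)*(-8 + 3) = (59 + k)*(-5) = -295 - 5*k)
I - p((5*3)*3) = -14469/64912 - (-295 - 5*5*3*3) = -14469/64912 - (-295 - 75*3) = -14469/64912 - (-295 - 5*45) = -14469/64912 - (-295 - 225) = -14469/64912 - 1*(-520) = -14469/64912 + 520 = 33739771/64912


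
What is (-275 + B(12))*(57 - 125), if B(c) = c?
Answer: 17884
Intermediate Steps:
(-275 + B(12))*(57 - 125) = (-275 + 12)*(57 - 125) = -263*(-68) = 17884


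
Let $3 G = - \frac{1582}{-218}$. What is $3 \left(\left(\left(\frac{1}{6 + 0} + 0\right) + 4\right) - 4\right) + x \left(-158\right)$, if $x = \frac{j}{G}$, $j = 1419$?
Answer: $- \frac{146627317}{1582} \approx -92685.0$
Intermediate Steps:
$G = \frac{791}{327}$ ($G = \frac{\left(-1582\right) \frac{1}{-218}}{3} = \frac{\left(-1582\right) \left(- \frac{1}{218}\right)}{3} = \frac{1}{3} \cdot \frac{791}{109} = \frac{791}{327} \approx 2.419$)
$x = \frac{464013}{791}$ ($x = \frac{1419}{\frac{791}{327}} = 1419 \cdot \frac{327}{791} = \frac{464013}{791} \approx 586.62$)
$3 \left(\left(\left(\frac{1}{6 + 0} + 0\right) + 4\right) - 4\right) + x \left(-158\right) = 3 \left(\left(\left(\frac{1}{6 + 0} + 0\right) + 4\right) - 4\right) + \frac{464013}{791} \left(-158\right) = 3 \left(\left(\left(\frac{1}{6} + 0\right) + 4\right) - 4\right) - \frac{73314054}{791} = 3 \left(\left(\frac{1}{6} + 4\right) - 4\right) - \frac{73314054}{791} = 3 \left(\frac{25}{6} - 4\right) - \frac{73314054}{791} = 3 \cdot \frac{1}{6} - \frac{73314054}{791} = \frac{1}{2} - \frac{73314054}{791} = - \frac{146627317}{1582}$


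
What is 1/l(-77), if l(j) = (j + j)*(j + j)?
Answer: 1/23716 ≈ 4.2166e-5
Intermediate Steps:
l(j) = 4*j² (l(j) = (2*j)*(2*j) = 4*j²)
1/l(-77) = 1/(4*(-77)²) = 1/(4*5929) = 1/23716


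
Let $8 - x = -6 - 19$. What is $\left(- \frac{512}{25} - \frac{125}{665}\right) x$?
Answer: $- \frac{2267793}{3325} \approx -682.04$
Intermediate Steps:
$x = 33$ ($x = 8 - \left(-6 - 19\right) = 8 - -25 = 8 + 25 = 33$)
$\left(- \frac{512}{25} - \frac{125}{665}\right) x = \left(- \frac{512}{25} - \frac{125}{665}\right) 33 = \left(\left(-512\right) \frac{1}{25} - \frac{25}{133}\right) 33 = \left(- \frac{512}{25} - \frac{25}{133}\right) 33 = \left(- \frac{68721}{3325}\right) 33 = - \frac{2267793}{3325}$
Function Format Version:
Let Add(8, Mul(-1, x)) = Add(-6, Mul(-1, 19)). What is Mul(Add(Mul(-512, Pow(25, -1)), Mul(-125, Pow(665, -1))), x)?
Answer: Rational(-2267793, 3325) ≈ -682.04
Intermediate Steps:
x = 33 (x = Add(8, Mul(-1, Add(-6, Mul(-1, 19)))) = Add(8, Mul(-1, Add(-6, -19))) = Add(8, Mul(-1, -25)) = Add(8, 25) = 33)
Mul(Add(Mul(-512, Pow(25, -1)), Mul(-125, Pow(665, -1))), x) = Mul(Add(Mul(-512, Pow(25, -1)), Mul(-125, Pow(665, -1))), 33) = Mul(Add(Mul(-512, Rational(1, 25)), Mul(-125, Rational(1, 665))), 33) = Mul(Add(Rational(-512, 25), Rational(-25, 133)), 33) = Mul(Rational(-68721, 3325), 33) = Rational(-2267793, 3325)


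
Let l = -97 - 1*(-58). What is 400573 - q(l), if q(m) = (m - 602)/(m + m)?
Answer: 31244053/78 ≈ 4.0057e+5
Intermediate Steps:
l = -39 (l = -97 + 58 = -39)
q(m) = (-602 + m)/(2*m) (q(m) = (-602 + m)/((2*m)) = (-602 + m)*(1/(2*m)) = (-602 + m)/(2*m))
400573 - q(l) = 400573 - (-602 - 39)/(2*(-39)) = 400573 - (-1)*(-641)/(2*39) = 400573 - 1*641/78 = 400573 - 641/78 = 31244053/78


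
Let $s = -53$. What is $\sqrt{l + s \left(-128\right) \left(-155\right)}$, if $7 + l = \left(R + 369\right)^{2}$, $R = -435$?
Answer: $i \sqrt{1047171} \approx 1023.3 i$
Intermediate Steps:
$l = 4349$ ($l = -7 + \left(-435 + 369\right)^{2} = -7 + \left(-66\right)^{2} = -7 + 4356 = 4349$)
$\sqrt{l + s \left(-128\right) \left(-155\right)} = \sqrt{4349 + \left(-53\right) \left(-128\right) \left(-155\right)} = \sqrt{4349 + 6784 \left(-155\right)} = \sqrt{4349 - 1051520} = \sqrt{-1047171} = i \sqrt{1047171}$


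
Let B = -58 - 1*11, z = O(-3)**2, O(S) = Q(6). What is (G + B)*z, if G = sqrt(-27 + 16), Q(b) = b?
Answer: -2484 + 36*I*sqrt(11) ≈ -2484.0 + 119.4*I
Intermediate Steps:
O(S) = 6
G = I*sqrt(11) (G = sqrt(-11) = I*sqrt(11) ≈ 3.3166*I)
z = 36 (z = 6**2 = 36)
B = -69 (B = -58 - 11 = -69)
(G + B)*z = (I*sqrt(11) - 69)*36 = (-69 + I*sqrt(11))*36 = -2484 + 36*I*sqrt(11)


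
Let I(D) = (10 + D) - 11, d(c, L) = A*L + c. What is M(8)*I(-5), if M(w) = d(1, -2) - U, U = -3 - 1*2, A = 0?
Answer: -36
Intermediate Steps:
d(c, L) = c (d(c, L) = 0*L + c = 0 + c = c)
U = -5 (U = -3 - 2 = -5)
I(D) = -1 + D
M(w) = 6 (M(w) = 1 - 1*(-5) = 1 + 5 = 6)
M(8)*I(-5) = 6*(-1 - 5) = 6*(-6) = -36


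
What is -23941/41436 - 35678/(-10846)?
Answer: 609344761/224707428 ≈ 2.7117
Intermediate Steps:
-23941/41436 - 35678/(-10846) = -23941*1/41436 - 35678*(-1/10846) = -23941/41436 + 17839/5423 = 609344761/224707428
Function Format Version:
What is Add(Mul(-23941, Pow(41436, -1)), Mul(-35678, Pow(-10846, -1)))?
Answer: Rational(609344761, 224707428) ≈ 2.7117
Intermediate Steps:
Add(Mul(-23941, Pow(41436, -1)), Mul(-35678, Pow(-10846, -1))) = Add(Mul(-23941, Rational(1, 41436)), Mul(-35678, Rational(-1, 10846))) = Add(Rational(-23941, 41436), Rational(17839, 5423)) = Rational(609344761, 224707428)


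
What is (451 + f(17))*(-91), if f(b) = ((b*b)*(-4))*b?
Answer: 1747291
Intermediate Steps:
f(b) = -4*b**3 (f(b) = (b**2*(-4))*b = (-4*b**2)*b = -4*b**3)
(451 + f(17))*(-91) = (451 - 4*17**3)*(-91) = (451 - 4*4913)*(-91) = (451 - 19652)*(-91) = -19201*(-91) = 1747291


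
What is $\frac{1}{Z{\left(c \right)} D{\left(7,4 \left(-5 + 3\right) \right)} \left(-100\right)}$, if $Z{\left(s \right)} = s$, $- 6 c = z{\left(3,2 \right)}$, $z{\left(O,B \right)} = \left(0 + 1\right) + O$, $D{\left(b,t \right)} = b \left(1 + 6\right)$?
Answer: $\frac{3}{9800} \approx 0.00030612$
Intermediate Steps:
$D{\left(b,t \right)} = 7 b$ ($D{\left(b,t \right)} = b 7 = 7 b$)
$z{\left(O,B \right)} = 1 + O$
$c = - \frac{2}{3}$ ($c = - \frac{1 + 3}{6} = \left(- \frac{1}{6}\right) 4 = - \frac{2}{3} \approx -0.66667$)
$\frac{1}{Z{\left(c \right)} D{\left(7,4 \left(-5 + 3\right) \right)} \left(-100\right)} = \frac{1}{- \frac{2 \cdot 7 \cdot 7}{3} \left(-100\right)} = \frac{1}{\left(- \frac{2}{3}\right) 49 \left(-100\right)} = \frac{1}{\left(- \frac{98}{3}\right) \left(-100\right)} = \frac{1}{\frac{9800}{3}} = \frac{3}{9800}$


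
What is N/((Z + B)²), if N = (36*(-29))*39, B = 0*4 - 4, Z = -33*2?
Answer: -10179/1225 ≈ -8.3094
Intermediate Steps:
Z = -66
B = -4 (B = 0 - 4 = -4)
N = -40716 (N = -1044*39 = -40716)
N/((Z + B)²) = -40716/(-66 - 4)² = -40716/((-70)²) = -40716/4900 = -40716*1/4900 = -10179/1225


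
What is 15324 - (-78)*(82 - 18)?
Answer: 20316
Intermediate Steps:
15324 - (-78)*(82 - 18) = 15324 - (-78)*64 = 15324 - 1*(-4992) = 15324 + 4992 = 20316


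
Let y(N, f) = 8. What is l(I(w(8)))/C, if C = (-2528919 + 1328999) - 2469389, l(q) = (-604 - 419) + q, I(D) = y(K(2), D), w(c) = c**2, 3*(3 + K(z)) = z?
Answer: 145/524187 ≈ 0.00027662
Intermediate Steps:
K(z) = -3 + z/3
I(D) = 8
l(q) = -1023 + q
C = -3669309 (C = -1199920 - 2469389 = -3669309)
l(I(w(8)))/C = (-1023 + 8)/(-3669309) = -1015*(-1/3669309) = 145/524187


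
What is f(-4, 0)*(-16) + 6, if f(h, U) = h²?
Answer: -250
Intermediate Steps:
f(-4, 0)*(-16) + 6 = (-4)²*(-16) + 6 = 16*(-16) + 6 = -256 + 6 = -250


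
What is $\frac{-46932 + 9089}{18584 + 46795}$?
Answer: $- \frac{37843}{65379} \approx -0.57882$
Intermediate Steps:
$\frac{-46932 + 9089}{18584 + 46795} = - \frac{37843}{65379}$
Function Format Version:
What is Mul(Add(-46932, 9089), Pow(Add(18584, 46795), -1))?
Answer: Rational(-37843, 65379) ≈ -0.57882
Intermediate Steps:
Mul(Add(-46932, 9089), Pow(Add(18584, 46795), -1)) = Mul(-37843, Pow(65379, -1)) = Mul(-37843, Rational(1, 65379)) = Rational(-37843, 65379)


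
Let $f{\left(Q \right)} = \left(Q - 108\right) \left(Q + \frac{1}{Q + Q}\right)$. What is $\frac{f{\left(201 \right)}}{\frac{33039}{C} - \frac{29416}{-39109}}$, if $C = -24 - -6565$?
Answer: $\frac{640781610464317}{198927329138} \approx 3221.2$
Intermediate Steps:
$C = 6541$ ($C = -24 + 6565 = 6541$)
$f{\left(Q \right)} = \left(-108 + Q\right) \left(Q + \frac{1}{2 Q}\right)$ ($f{\left(Q \right)} = \left(Q - 108\right) \left(Q + \frac{1}{2 Q}\right) = \left(-108 + Q\right) \left(Q + \frac{1}{2 Q}\right)$)
$\frac{f{\left(201 \right)}}{\frac{33039}{C} - \frac{29416}{-39109}} = \frac{\frac{1}{2} + 201^{2} - 21708 - \frac{54}{201}}{\frac{33039}{6541} - \frac{29416}{-39109}} = \frac{\frac{1}{2} + 40401 - 21708 - \frac{18}{67}}{33039 \cdot \frac{1}{6541} - - \frac{29416}{39109}} = \frac{\frac{1}{2} + 40401 - 21708 - \frac{18}{67}}{\frac{33039}{6541} + \frac{29416}{39109}} = \frac{2504893}{134 \cdot \frac{1484532307}{255811969}} = \frac{2504893}{134} \cdot \frac{255811969}{1484532307} = \frac{640781610464317}{198927329138}$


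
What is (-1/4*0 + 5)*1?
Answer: 5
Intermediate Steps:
(-1/4*0 + 5)*1 = (0 + 5)*1 = 5*1 = 5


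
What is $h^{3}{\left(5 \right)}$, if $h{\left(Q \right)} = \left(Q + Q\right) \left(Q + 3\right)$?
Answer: $512000$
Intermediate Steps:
$h{\left(Q \right)} = 2 Q \left(3 + Q\right)$
$h^{3}{\left(5 \right)} = \left(2 \cdot 5 \left(3 + 5\right)\right)^{3} = \left(2 \cdot 5 \cdot 8\right)^{3} = 80^{3} = 512000$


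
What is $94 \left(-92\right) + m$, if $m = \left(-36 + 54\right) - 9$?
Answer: $-8639$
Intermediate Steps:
$m = 9$ ($m = 18 - 9 = 9$)
$94 \left(-92\right) + m = 94 \left(-92\right) + 9 = -8648 + 9 = -8639$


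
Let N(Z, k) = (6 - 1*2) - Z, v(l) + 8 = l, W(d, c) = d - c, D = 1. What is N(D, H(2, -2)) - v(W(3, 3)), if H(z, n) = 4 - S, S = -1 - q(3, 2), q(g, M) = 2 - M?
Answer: 11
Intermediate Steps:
S = -1 (S = -1 - (2 - 1*2) = -1 - (2 - 2) = -1 - 1*0 = -1 + 0 = -1)
v(l) = -8 + l
H(z, n) = 5 (H(z, n) = 4 - 1*(-1) = 4 + 1 = 5)
N(Z, k) = 4 - Z (N(Z, k) = (6 - 2) - Z = 4 - Z)
N(D, H(2, -2)) - v(W(3, 3)) = (4 - 1*1) - (-8 + (3 - 1*3)) = (4 - 1) - (-8 + (3 - 3)) = 3 - (-8 + 0) = 3 - 1*(-8) = 3 + 8 = 11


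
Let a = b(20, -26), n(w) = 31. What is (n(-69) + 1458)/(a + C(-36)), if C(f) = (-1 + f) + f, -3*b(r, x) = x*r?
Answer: 4467/301 ≈ 14.841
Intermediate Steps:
b(r, x) = -r*x/3 (b(r, x) = -x*r/3 = -r*x/3)
C(f) = -1 + 2*f
a = 520/3 (a = -⅓*20*(-26) = 520/3 ≈ 173.33)
(n(-69) + 1458)/(a + C(-36)) = (31 + 1458)/(520/3 + (-1 + 2*(-36))) = 1489/(520/3 + (-1 - 72)) = 1489/(520/3 - 73) = 1489/(301/3) = 1489*(3/301) = 4467/301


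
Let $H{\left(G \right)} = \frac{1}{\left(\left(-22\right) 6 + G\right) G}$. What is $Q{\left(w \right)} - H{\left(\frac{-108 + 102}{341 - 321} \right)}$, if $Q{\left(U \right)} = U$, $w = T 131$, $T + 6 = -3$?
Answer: $- \frac{4679551}{3969} \approx -1179.0$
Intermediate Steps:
$T = -9$ ($T = -6 - 3 = -9$)
$w = -1179$ ($w = \left(-9\right) 131 = -1179$)
$H{\left(G \right)} = \frac{1}{G \left(-132 + G\right)}$ ($H{\left(G \right)} = \frac{1}{\left(-132 + G\right) G} = \frac{1}{G \left(-132 + G\right)}$)
$Q{\left(w \right)} - H{\left(\frac{-108 + 102}{341 - 321} \right)} = -1179 - \frac{1}{\frac{-108 + 102}{341 - 321} \left(-132 + \frac{-108 + 102}{341 - 321}\right)} = -1179 - \frac{1}{- \frac{6}{20} \left(-132 - \frac{6}{20}\right)} = -1179 - \frac{1}{\left(-6\right) \frac{1}{20} \left(-132 - \frac{3}{10}\right)} = -1179 - \frac{1}{\left(- \frac{3}{10}\right) \left(-132 - \frac{3}{10}\right)} = -1179 - - \frac{10}{3 \left(- \frac{1323}{10}\right)} = -1179 - \left(- \frac{10}{3}\right) \left(- \frac{10}{1323}\right) = -1179 - \frac{100}{3969} = - \frac{4679551}{3969}$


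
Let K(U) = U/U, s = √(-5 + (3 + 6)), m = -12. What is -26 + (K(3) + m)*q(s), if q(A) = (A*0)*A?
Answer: -26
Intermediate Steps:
s = 2 (s = √(-5 + 9) = √4 = 2)
K(U) = 1
q(A) = 0 (q(A) = 0*A = 0)
-26 + (K(3) + m)*q(s) = -26 + (1 - 12)*0 = -26 - 11*0 = -26 + 0 = -26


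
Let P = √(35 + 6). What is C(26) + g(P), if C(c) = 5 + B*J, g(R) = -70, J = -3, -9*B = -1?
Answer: -196/3 ≈ -65.333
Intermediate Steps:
B = ⅑ (B = -⅑*(-1) = ⅑ ≈ 0.11111)
P = √41 ≈ 6.4031
C(c) = 14/3 (C(c) = 5 + (⅑)*(-3) = 5 - ⅓ = 14/3)
C(26) + g(P) = 14/3 - 70 = -196/3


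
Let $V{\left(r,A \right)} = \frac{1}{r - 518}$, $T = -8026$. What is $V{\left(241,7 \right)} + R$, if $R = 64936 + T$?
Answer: $\frac{15764069}{277} \approx 56910.0$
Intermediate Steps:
$R = 56910$ ($R = 64936 - 8026 = 56910$)
$V{\left(r,A \right)} = \frac{1}{-518 + r}$
$V{\left(241,7 \right)} + R = \frac{1}{-518 + 241} + 56910 = \frac{1}{-277} + 56910 = - \frac{1}{277} + 56910 = \frac{15764069}{277}$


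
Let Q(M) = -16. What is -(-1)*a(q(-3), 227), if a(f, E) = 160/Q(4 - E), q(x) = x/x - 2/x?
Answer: -10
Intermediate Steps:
q(x) = 1 - 2/x
a(f, E) = -10 (a(f, E) = 160/(-16) = 160*(-1/16) = -10)
-(-1)*a(q(-3), 227) = -(-1)*(-10) = -1*10 = -10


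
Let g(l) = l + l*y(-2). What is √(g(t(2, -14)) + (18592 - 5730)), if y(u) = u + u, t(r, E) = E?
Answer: 2*√3226 ≈ 113.60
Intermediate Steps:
y(u) = 2*u
g(l) = -3*l (g(l) = l + l*(2*(-2)) = l + l*(-4) = l - 4*l = -3*l)
√(g(t(2, -14)) + (18592 - 5730)) = √(-3*(-14) + (18592 - 5730)) = √(42 + 12862) = √12904 = 2*√3226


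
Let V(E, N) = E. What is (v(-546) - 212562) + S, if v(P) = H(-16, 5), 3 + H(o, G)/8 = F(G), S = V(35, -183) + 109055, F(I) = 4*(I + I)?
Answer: -103176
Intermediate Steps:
F(I) = 8*I (F(I) = 4*(2*I) = 8*I)
S = 109090 (S = 35 + 109055 = 109090)
H(o, G) = -24 + 64*G (H(o, G) = -24 + 8*(8*G) = -24 + 64*G)
v(P) = 296 (v(P) = -24 + 64*5 = -24 + 320 = 296)
(v(-546) - 212562) + S = (296 - 212562) + 109090 = -212266 + 109090 = -103176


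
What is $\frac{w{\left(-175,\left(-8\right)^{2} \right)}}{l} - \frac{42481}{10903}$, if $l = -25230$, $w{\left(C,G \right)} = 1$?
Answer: $- \frac{1071806533}{275082690} \approx -3.8963$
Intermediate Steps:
$\frac{w{\left(-175,\left(-8\right)^{2} \right)}}{l} - \frac{42481}{10903} = 1 \frac{1}{-25230} - \frac{42481}{10903} = 1 \left(- \frac{1}{25230}\right) - \frac{42481}{10903} = - \frac{1}{25230} - \frac{42481}{10903} = - \frac{1071806533}{275082690}$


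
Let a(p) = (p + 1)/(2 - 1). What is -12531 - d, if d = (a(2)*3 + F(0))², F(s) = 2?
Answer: -12652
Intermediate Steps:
a(p) = 1 + p (a(p) = (1 + p)/1 = (1 + p)*1 = 1 + p)
d = 121 (d = ((1 + 2)*3 + 2)² = (3*3 + 2)² = (9 + 2)² = 11² = 121)
-12531 - d = -12531 - 1*121 = -12531 - 121 = -12652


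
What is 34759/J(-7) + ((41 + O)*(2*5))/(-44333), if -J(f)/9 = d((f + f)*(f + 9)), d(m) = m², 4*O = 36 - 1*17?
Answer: -1544198867/312813648 ≈ -4.9365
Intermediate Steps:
O = 19/4 (O = (36 - 1*17)/4 = (36 - 17)/4 = (¼)*19 = 19/4 ≈ 4.7500)
J(f) = -36*f²*(9 + f)² (J(f) = -9*(f + 9)²*(f + f)² = -9*4*f²*(9 + f)² = -36*f²*(9 + f)²)
34759/J(-7) + ((41 + O)*(2*5))/(-44333) = 34759/((-36*(-7)²*(9 - 7)²)) + ((41 + 19/4)*(2*5))/(-44333) = 34759/((-36*49*2²)) + ((183/4)*10)*(-1/44333) = 34759/((-36*49*4)) + (915/2)*(-1/44333) = 34759/(-7056) - 915/88666 = 34759*(-1/7056) - 915/88666 = -34759/7056 - 915/88666 = -1544198867/312813648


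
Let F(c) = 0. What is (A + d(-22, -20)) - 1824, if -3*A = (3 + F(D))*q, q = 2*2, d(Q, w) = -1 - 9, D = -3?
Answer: -1838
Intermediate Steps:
d(Q, w) = -10
q = 4
A = -4 (A = -(3 + 0)*4/3 = -4 ≈ -4.0000)
(A + d(-22, -20)) - 1824 = (-4 - 10) - 1824 = -14 - 1824 = -1838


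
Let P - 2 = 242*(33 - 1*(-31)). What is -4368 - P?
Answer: -19858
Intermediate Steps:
P = 15490 (P = 2 + 242*(33 - 1*(-31)) = 2 + 242*(33 + 31) = 2 + 242*64 = 2 + 15488 = 15490)
-4368 - P = -4368 - 1*15490 = -4368 - 15490 = -19858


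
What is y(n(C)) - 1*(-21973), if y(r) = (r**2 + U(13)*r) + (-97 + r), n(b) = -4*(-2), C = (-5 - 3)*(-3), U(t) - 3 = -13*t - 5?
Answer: 20580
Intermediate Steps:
U(t) = -2 - 13*t (U(t) = 3 + (-13*t - 5) = 3 + (-5 - 13*t) = -2 - 13*t)
C = 24 (C = -8*(-3) = 24)
n(b) = 8
y(r) = -97 + r**2 - 170*r (y(r) = (r**2 + (-2 - 13*13)*r) + (-97 + r) = (r**2 + (-2 - 169)*r) + (-97 + r) = (r**2 - 171*r) + (-97 + r) = -97 + r**2 - 170*r)
y(n(C)) - 1*(-21973) = (-97 + 8**2 - 170*8) - 1*(-21973) = (-97 + 64 - 1360) + 21973 = -1393 + 21973 = 20580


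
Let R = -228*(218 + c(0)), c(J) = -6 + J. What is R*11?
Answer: -531696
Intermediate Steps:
R = -48336 (R = -228*(218 + (-6 + 0)) = -228*(218 - 6) = -228*212 = -48336)
R*11 = -48336*11 = -531696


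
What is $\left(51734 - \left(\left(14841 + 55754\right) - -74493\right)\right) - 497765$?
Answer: $-591119$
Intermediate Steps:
$\left(51734 - \left(\left(14841 + 55754\right) - -74493\right)\right) - 497765 = \left(51734 - \left(70595 + 74493\right)\right) - 497765 = \left(51734 - 145088\right) - 497765 = -93354 - 497765 = -591119$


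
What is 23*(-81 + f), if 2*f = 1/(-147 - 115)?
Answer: -976235/524 ≈ -1863.0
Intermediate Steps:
f = -1/524 (f = 1/(2*(-147 - 115)) = (½)/(-262) = (½)*(-1/262) = -1/524 ≈ -0.0019084)
23*(-81 + f) = 23*(-81 - 1/524) = 23*(-42445/524) = -976235/524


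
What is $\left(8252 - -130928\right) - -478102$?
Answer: $617282$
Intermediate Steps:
$\left(8252 - -130928\right) - -478102 = \left(8252 + 130928\right) + 478102 = 139180 + 478102 = 617282$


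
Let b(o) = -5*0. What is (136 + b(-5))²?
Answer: 18496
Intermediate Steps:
b(o) = 0
(136 + b(-5))² = (136 + 0)² = 136² = 18496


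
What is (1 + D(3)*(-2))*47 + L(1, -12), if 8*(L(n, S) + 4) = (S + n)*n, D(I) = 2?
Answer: -1171/8 ≈ -146.38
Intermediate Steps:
L(n, S) = -4 + n*(S + n)/8 (L(n, S) = -4 + ((S + n)*n)/8 = -4 + (n*(S + n))/8 = -4 + n*(S + n)/8)
(1 + D(3)*(-2))*47 + L(1, -12) = (1 + 2*(-2))*47 + (-4 + (1/8)*1**2 + (1/8)*(-12)*1) = (1 - 4)*47 + (-4 + (1/8)*1 - 3/2) = -3*47 + (-4 + 1/8 - 3/2) = -141 - 43/8 = -1171/8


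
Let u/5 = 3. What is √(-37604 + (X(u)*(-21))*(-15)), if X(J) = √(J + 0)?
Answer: √(-37604 + 315*√15) ≈ 190.75*I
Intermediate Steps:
u = 15 (u = 5*3 = 15)
X(J) = √J
√(-37604 + (X(u)*(-21))*(-15)) = √(-37604 + (√15*(-21))*(-15)) = √(-37604 - 21*√15*(-15)) = √(-37604 + 315*√15)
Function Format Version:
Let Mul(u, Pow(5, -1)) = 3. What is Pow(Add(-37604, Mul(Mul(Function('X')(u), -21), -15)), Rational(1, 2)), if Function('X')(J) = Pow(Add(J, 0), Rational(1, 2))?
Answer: Pow(Add(-37604, Mul(315, Pow(15, Rational(1, 2)))), Rational(1, 2)) ≈ Mul(190.75, I)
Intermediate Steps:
u = 15 (u = Mul(5, 3) = 15)
Function('X')(J) = Pow(J, Rational(1, 2))
Pow(Add(-37604, Mul(Mul(Function('X')(u), -21), -15)), Rational(1, 2)) = Pow(Add(-37604, Mul(Mul(Pow(15, Rational(1, 2)), -21), -15)), Rational(1, 2)) = Pow(Add(-37604, Mul(Mul(-21, Pow(15, Rational(1, 2))), -15)), Rational(1, 2)) = Pow(Add(-37604, Mul(315, Pow(15, Rational(1, 2)))), Rational(1, 2))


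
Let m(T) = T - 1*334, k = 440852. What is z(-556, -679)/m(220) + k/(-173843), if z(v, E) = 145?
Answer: -75464363/19818102 ≈ -3.8078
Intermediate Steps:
m(T) = -334 + T (m(T) = T - 334 = -334 + T)
z(-556, -679)/m(220) + k/(-173843) = 145/(-334 + 220) + 440852/(-173843) = 145/(-114) + 440852*(-1/173843) = 145*(-1/114) - 440852/173843 = -145/114 - 440852/173843 = -75464363/19818102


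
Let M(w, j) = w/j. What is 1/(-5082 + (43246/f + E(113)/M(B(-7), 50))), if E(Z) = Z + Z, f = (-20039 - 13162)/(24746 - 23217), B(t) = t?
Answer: -33201/288446516 ≈ -0.00011510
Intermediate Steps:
f = -33201/1529 ≈ -21.714
E(Z) = 2*Z
1/(-5082 + (43246/f + E(113)/M(B(-7), 50))) = 1/(-5082 + (43246/(-33201/1529) + (2*113)/((-7/50)))) = 1/(-5082 + (43246*(-1529/33201) + 226/((-7*1/50)))) = 1/(-5082 + (-9446162/4743 + 226/(-7/50))) = 1/(-5082 + (-9446162/4743 + 226*(-50/7))) = 1/(-5082 + (-9446162/4743 - 11300/7)) = 1/(-5082 - 119719034/33201) = 1/(-288446516/33201) = -33201/288446516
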